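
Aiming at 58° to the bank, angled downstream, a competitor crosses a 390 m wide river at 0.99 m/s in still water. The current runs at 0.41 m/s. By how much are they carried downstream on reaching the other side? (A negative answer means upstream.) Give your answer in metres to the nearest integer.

434 m

Perpendicular speed = 0.840 m/s; crossing time = 390 / 0.840 = 464.525 s.
Net downstream speed = 0.935 m/s.
Drift = 0.935 × 464.525 = 434.154 m (downstream).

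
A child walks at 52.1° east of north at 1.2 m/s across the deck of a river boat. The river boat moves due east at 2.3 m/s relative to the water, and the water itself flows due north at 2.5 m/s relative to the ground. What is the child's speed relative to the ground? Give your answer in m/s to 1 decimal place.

In east/north components (m/s): child relative to river boat = (0.947, 0.737); river boat relative to water = (2.300, 0.000); water relative to ground = (0.000, 2.500).
Sum = (3.247, 3.237) m/s.
Speed = |(3.247, 3.237)| = 4.585 m/s.

4.6 m/s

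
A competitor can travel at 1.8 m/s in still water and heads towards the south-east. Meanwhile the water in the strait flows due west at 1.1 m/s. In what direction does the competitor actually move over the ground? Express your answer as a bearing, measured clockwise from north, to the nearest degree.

Taking east as x and north as y: velocity relative to the water = (1.273, -1.273) m/s; the water relative to ground = (-1.100, 0.000) m/s.
Velocity relative to ground = (1.273, -1.273) + (-1.100, 0.000) = (0.173, -1.273) m/s.
Bearing = atan2(0.17, -1.27) = 172.27° clockwise from north.

172°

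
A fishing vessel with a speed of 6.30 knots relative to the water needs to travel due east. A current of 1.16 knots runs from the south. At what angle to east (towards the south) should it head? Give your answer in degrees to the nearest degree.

The current pushes perpendicular to the desired track; the heading must have a component into the current equal to 1.16 knots: 6.30 sin θ = 1.16.
sin θ = 0.1841, so θ = 10.610°.

11°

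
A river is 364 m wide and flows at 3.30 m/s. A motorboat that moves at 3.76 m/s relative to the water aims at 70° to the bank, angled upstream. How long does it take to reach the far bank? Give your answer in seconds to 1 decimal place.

103.0 s

The component of the motorboat's velocity perpendicular to the bank is 3.76 × sin 70° = 3.533 m/s.
The flow acts along the bank and has no component across it.
Time = 364 / 3.533 = 103.021 s.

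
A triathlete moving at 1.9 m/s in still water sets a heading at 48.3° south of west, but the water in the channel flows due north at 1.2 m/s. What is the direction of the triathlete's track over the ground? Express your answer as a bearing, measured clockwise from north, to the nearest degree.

Taking east as x and north as y: velocity relative to the water = (-1.264, -1.419) m/s; the water relative to ground = (0.000, 1.200) m/s.
Velocity relative to ground = (-1.264, -1.419) + (0.000, 1.200) = (-1.264, -0.219) m/s.
Bearing = atan2(-1.26, -0.22) = 260.19° clockwise from north.

260°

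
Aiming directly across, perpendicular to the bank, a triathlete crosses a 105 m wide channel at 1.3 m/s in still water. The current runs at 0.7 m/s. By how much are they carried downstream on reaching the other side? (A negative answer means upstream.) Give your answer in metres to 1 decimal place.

56.5 m

Perpendicular speed = 1.300 m/s; crossing time = 105 / 1.300 = 80.769 s.
Net downstream speed = 0.700 m/s.
Drift = 0.700 × 80.769 = 56.538 m (downstream).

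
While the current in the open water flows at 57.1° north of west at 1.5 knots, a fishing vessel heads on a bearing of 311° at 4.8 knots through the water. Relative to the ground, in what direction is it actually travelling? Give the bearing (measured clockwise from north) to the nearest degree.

Taking east as x and north as y: velocity relative to the water = (-3.623, 3.149) knots; the water relative to ground = (-0.815, 1.259) knots.
Velocity relative to ground = (-3.623, 3.149) + (-0.815, 1.259) = (-4.437, 4.409) knots.
Bearing = atan2(-4.44, 4.41) = 314.81° clockwise from north.

315°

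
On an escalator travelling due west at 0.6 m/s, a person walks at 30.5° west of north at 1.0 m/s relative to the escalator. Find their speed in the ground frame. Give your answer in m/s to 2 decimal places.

Taking east as x and north as y: escalator velocity = (-0.600, 0.000) m/s; person velocity relative to escalator = (-0.508, 0.862) m/s.
Velocity relative to ground = (-0.600, 0.000) + (-0.508, 0.862) = (-1.108, 0.862) m/s.
Speed = |(-1.108, 0.862)| = 1.403 m/s.

1.40 m/s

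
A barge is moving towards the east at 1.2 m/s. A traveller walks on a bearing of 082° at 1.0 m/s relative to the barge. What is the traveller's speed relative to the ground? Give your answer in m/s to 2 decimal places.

2.19 m/s

Taking east as x and north as y: barge velocity = (1.200, 0.000) m/s; traveller velocity relative to barge = (0.990, 0.139) m/s.
Velocity relative to ground = (1.200, 0.000) + (0.990, 0.139) = (2.190, 0.139) m/s.
Speed = |(2.190, 0.139)| = 2.195 m/s.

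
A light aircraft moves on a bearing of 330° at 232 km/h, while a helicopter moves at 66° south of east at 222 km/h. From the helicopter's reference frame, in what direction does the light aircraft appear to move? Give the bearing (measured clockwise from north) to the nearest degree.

333°

Taking east as x and north as y: light aircraft velocity = (-116.000, 200.918) km/h; helicopter velocity = (90.296, -202.807) km/h.
Velocity of light aircraft relative to helicopter = (-116.000, 200.918) − (90.296, -202.807) = (-206.296, 403.725) km/h.
Bearing = atan2(-206.30, 403.72) = 332.93° clockwise from north.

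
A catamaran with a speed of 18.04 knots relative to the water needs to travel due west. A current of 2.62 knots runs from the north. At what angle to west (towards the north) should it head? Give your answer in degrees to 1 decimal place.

8.4°

The current pushes perpendicular to the desired track; the heading must have a component into the current equal to 2.62 knots: 18.04 sin θ = 2.62.
sin θ = 0.1452, so θ = 8.351°.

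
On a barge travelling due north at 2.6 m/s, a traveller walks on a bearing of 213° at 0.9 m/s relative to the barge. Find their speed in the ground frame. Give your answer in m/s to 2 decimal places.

1.91 m/s

Taking east as x and north as y: barge velocity = (0.000, 2.600) m/s; traveller velocity relative to barge = (-0.490, -0.755) m/s.
Velocity relative to ground = (0.000, 2.600) + (-0.490, -0.755) = (-0.490, 1.845) m/s.
Speed = |(-0.490, 1.845)| = 1.909 m/s.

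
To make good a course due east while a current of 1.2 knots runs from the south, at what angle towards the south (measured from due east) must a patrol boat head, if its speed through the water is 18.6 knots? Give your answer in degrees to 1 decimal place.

The current pushes perpendicular to the desired track; the heading must have a component into the current equal to 1.2 knots: 18.6 sin θ = 1.2.
sin θ = 0.0645, so θ = 3.699°.

3.7°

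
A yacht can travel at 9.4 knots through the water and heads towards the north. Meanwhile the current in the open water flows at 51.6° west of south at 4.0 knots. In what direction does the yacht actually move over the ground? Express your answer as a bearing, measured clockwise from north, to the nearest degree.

Taking east as x and north as y: velocity relative to the water = (0.000, 9.400) knots; the water relative to ground = (-3.135, -2.485) knots.
Velocity relative to ground = (0.000, 9.400) + (-3.135, -2.485) = (-3.135, 6.915) knots.
Bearing = atan2(-3.13, 6.92) = 335.62° clockwise from north.

336°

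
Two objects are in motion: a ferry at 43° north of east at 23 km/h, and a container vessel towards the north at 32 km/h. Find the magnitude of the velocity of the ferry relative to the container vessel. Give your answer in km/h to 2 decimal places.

Taking east as x and north as y: ferry velocity = (16.821, 15.686) km/h; container vessel velocity = (0.000, 32.000) km/h.
Velocity of ferry relative to container vessel = (16.821, 15.686) − (0.000, 32.000) = (16.821, -16.314) km/h.
Magnitude = |(16.821, -16.314)| = 23.433 km/h.

23.43 km/h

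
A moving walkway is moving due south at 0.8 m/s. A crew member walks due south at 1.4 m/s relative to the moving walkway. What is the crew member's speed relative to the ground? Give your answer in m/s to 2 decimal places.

Taking east as x and north as y: moving walkway velocity = (0.000, -0.800) m/s; crew member velocity relative to moving walkway = (0.000, -1.400) m/s.
Velocity relative to ground = (0.000, -0.800) + (0.000, -1.400) = (0.000, -2.200) m/s.
Speed = |(0.000, -2.200)| = 2.200 m/s.

2.20 m/s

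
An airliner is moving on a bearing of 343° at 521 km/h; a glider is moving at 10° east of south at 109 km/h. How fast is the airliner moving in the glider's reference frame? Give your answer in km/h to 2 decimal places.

629.33 km/h

Taking east as x and north as y: airliner velocity = (-152.326, 498.235) km/h; glider velocity = (18.928, -107.344) km/h.
Velocity of airliner relative to glider = (-152.326, 498.235) − (18.928, -107.344) = (-171.253, 605.579) km/h.
Magnitude = |(-171.253, 605.579)| = 629.328 km/h.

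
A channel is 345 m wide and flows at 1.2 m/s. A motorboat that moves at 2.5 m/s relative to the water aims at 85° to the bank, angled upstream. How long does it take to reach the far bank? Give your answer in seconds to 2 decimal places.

The component of the motorboat's velocity perpendicular to the bank is 2.5 × sin 85° = 2.490 m/s.
Only the cross-stream component determines the crossing time; the current contributes nothing perpendicular to the bank.
Time = 345 / 2.490 = 138.527 s.

138.53 s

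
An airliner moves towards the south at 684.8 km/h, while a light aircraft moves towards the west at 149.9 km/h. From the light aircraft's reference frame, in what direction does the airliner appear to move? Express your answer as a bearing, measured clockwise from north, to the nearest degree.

168°

Taking east as x and north as y: airliner velocity = (0.000, -684.800) km/h; light aircraft velocity = (-149.900, 0.000) km/h.
Velocity of airliner relative to light aircraft = (0.000, -684.800) − (-149.900, 0.000) = (149.900, -684.800) km/h.
Bearing = atan2(149.90, -684.80) = 167.65° clockwise from north.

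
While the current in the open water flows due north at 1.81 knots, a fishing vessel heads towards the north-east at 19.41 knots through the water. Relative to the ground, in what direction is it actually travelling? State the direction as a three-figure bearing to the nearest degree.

Taking east as x and north as y: velocity relative to the water = (13.725, 13.725) knots; the water relative to ground = (0.000, 1.810) knots.
Velocity relative to ground = (13.725, 13.725) + (0.000, 1.810) = (13.725, 15.535) knots.
Bearing = atan2(13.72, 15.53) = 41.46° clockwise from north.

041°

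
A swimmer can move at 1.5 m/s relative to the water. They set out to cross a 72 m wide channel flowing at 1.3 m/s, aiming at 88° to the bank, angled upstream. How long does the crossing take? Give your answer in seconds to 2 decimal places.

The component of the swimmer's velocity perpendicular to the bank is 1.5 × sin 88° = 1.499 m/s.
Only the cross-stream component determines the crossing time; the current contributes nothing perpendicular to the bank.
Time = 72 / 1.499 = 48.029 s.

48.03 s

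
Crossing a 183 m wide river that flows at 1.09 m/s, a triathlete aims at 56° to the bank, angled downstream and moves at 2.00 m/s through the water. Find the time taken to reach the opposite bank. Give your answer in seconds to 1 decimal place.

110.4 s

The component of the triathlete's velocity perpendicular to the bank is 2.00 × sin 56° = 1.658 m/s.
Only the cross-stream component determines the crossing time; the current contributes nothing perpendicular to the bank.
Time = 183 / 1.658 = 110.369 s.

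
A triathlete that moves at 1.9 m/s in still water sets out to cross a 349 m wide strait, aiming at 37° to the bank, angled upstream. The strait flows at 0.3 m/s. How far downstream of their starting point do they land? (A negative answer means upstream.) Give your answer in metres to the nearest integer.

Perpendicular speed = 1.143 m/s; crossing time = 349 / 1.143 = 305.217 s.
Net downstream speed = -1.217 m/s.
Drift = -1.217 × 305.217 = -371.574 m (upstream).

-372 m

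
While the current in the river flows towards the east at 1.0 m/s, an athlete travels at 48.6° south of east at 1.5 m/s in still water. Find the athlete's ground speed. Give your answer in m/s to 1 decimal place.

Taking east as x and north as y: velocity relative to the water = (0.992, -1.125) m/s; the water relative to ground = (1.000, 0.000) m/s.
Velocity relative to ground = (0.992, -1.125) + (1.000, 0.000) = (1.992, -1.125) m/s.
Speed = |(1.992, -1.125)| = 2.288 m/s.

2.3 m/s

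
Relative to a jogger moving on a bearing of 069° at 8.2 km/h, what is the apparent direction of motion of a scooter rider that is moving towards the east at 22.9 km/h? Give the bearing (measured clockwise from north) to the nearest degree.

Taking east as x and north as y: scooter rider velocity = (22.900, 0.000) km/h; jogger velocity = (7.655, 2.939) km/h.
Velocity of scooter rider relative to jogger = (22.900, 0.000) − (7.655, 2.939) = (15.245, -2.939) km/h.
Bearing = atan2(15.24, -2.94) = 100.91° clockwise from north.

101°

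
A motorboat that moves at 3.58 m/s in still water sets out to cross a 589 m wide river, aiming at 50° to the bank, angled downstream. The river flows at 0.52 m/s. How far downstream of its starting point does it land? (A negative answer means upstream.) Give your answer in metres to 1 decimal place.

Perpendicular speed = 2.742 m/s; crossing time = 589 / 2.742 = 214.772 s.
Net downstream speed = 2.821 m/s.
Drift = 2.821 × 214.772 = 605.911 m (downstream).

605.9 m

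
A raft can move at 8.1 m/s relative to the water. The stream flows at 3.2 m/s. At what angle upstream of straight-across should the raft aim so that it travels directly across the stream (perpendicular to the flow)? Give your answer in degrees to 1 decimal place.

To cancel the current, the upstream component of the raft's velocity must equal the flow: 8.1 sin θ = 3.2.
sin θ = 3.2 / 8.1 = 0.3951.
θ = arcsin(0.3951) = 23.270°.

23.3°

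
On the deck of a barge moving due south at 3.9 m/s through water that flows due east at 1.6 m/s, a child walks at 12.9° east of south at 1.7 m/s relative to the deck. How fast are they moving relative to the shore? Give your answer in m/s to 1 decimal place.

In east/north components (m/s): child relative to barge = (0.380, -1.657); barge relative to water = (0.000, -3.900); water relative to ground = (1.600, 0.000).
Sum = (1.980, -5.557) m/s.
Speed = |(1.980, -5.557)| = 5.899 m/s.

5.9 m/s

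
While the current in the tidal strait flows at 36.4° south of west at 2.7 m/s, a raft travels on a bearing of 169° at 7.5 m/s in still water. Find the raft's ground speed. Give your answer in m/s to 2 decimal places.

Taking east as x and north as y: velocity relative to the water = (1.431, -7.362) m/s; the water relative to ground = (-2.173, -1.602) m/s.
Velocity relative to ground = (1.431, -7.362) + (-2.173, -1.602) = (-0.742, -8.964) m/s.
Speed = |(-0.742, -8.964)| = 8.995 m/s.

9.00 m/s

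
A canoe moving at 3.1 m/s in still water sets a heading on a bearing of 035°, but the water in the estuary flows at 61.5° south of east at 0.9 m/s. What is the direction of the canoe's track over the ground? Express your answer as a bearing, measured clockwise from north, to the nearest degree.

Taking east as x and north as y: velocity relative to the water = (1.778, 2.539) m/s; the water relative to ground = (0.429, -0.791) m/s.
Velocity relative to ground = (1.778, 2.539) + (0.429, -0.791) = (2.208, 1.748) m/s.
Bearing = atan2(2.21, 1.75) = 51.62° clockwise from north.

052°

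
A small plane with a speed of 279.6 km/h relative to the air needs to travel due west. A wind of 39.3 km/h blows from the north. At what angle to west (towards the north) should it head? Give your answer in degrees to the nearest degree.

The wind pushes perpendicular to the desired track; the heading must have a component into the wind equal to 39.3 km/h: 279.6 sin θ = 39.3.
sin θ = 0.1406, so θ = 8.080°.

8°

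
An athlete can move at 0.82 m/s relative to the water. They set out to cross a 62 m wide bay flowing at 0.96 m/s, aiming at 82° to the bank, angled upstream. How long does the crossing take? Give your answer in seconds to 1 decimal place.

The component of the athlete's velocity perpendicular to the bank is 0.82 × sin 82° = 0.812 m/s.
Only the cross-stream component determines the crossing time; the current contributes nothing perpendicular to the bank.
Time = 62 / 0.812 = 76.353 s.

76.4 s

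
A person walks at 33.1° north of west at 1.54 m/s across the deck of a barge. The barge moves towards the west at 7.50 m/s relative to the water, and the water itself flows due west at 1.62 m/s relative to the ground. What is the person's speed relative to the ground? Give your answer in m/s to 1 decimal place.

10.4 m/s

In east/north components (m/s): person relative to barge = (-1.290, 0.841); barge relative to water = (-7.500, 0.000); water relative to ground = (-1.620, 0.000).
Sum = (-10.410, 0.841) m/s.
Speed = |(-10.410, 0.841)| = 10.444 m/s.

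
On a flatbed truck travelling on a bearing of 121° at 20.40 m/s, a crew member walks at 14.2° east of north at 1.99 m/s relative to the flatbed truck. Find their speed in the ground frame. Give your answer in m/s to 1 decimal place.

19.9 m/s

Taking east as x and north as y: flatbed truck velocity = (17.486, -10.507) m/s; crew member velocity relative to flatbed truck = (0.488, 1.929) m/s.
Velocity relative to ground = (17.486, -10.507) + (0.488, 1.929) = (17.974, -8.578) m/s.
Speed = |(17.974, -8.578)| = 19.916 m/s.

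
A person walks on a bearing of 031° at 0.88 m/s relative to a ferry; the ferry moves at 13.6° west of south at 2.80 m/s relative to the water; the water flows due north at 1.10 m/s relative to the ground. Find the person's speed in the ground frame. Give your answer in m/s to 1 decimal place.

0.9 m/s

In east/north components (m/s): person relative to ferry = (0.453, 0.754); ferry relative to water = (-0.658, -2.721); water relative to ground = (0.000, 1.100).
Sum = (-0.205, -0.867) m/s.
Speed = |(-0.205, -0.867)| = 0.891 m/s.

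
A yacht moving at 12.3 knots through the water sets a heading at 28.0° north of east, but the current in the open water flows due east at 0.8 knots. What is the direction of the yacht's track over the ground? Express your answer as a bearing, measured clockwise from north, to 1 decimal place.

063.7°

Taking east as x and north as y: velocity relative to the water = (10.860, 5.775) knots; the water relative to ground = (0.800, 0.000) knots.
Velocity relative to ground = (10.860, 5.775) + (0.800, 0.000) = (11.660, 5.775) knots.
Bearing = atan2(11.66, 5.77) = 63.65° clockwise from north.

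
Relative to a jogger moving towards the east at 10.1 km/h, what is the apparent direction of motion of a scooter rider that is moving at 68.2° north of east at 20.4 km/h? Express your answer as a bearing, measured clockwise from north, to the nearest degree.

352°

Taking east as x and north as y: scooter rider velocity = (7.576, 18.941) km/h; jogger velocity = (10.100, 0.000) km/h.
Velocity of scooter rider relative to jogger = (7.576, 18.941) − (10.100, 0.000) = (-2.524, 18.941) km/h.
Bearing = atan2(-2.52, 18.94) = 352.41° clockwise from north.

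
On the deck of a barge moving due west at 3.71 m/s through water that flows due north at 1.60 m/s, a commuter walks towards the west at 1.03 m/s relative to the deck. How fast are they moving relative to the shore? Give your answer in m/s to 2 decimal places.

5.00 m/s

In east/north components (m/s): commuter relative to barge = (-1.030, 0.000); barge relative to water = (-3.710, 0.000); water relative to ground = (0.000, 1.600).
Sum = (-4.740, 1.600) m/s.
Speed = |(-4.740, 1.600)| = 5.003 m/s.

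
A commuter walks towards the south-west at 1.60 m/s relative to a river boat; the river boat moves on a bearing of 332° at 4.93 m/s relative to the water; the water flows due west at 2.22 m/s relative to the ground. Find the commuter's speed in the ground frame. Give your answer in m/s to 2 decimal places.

6.52 m/s

In east/north components (m/s): commuter relative to river boat = (-1.131, -1.131); river boat relative to water = (-2.314, 4.353); water relative to ground = (-2.220, 0.000).
Sum = (-5.666, 3.222) m/s.
Speed = |(-5.666, 3.222)| = 6.518 m/s.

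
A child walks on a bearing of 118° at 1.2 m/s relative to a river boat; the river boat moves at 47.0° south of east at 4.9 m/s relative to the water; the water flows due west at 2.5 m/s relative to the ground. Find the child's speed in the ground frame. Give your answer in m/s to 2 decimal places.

In east/north components (m/s): child relative to river boat = (1.060, -0.563); river boat relative to water = (3.342, -3.584); water relative to ground = (-2.500, 0.000).
Sum = (1.901, -4.147) m/s.
Speed = |(1.901, -4.147)| = 4.562 m/s.

4.56 m/s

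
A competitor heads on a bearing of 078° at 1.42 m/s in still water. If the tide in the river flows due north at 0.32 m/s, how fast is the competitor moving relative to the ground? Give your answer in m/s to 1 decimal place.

1.5 m/s

Taking east as x and north as y: velocity relative to the water = (1.389, 0.295) m/s; the water relative to ground = (0.000, 0.320) m/s.
Velocity relative to ground = (1.389, 0.295) + (0.000, 0.320) = (1.389, 0.615) m/s.
Speed = |(1.389, 0.615)| = 1.519 m/s.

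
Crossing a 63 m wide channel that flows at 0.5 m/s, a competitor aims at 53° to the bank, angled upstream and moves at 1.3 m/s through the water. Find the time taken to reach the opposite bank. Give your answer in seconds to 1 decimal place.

60.7 s

The component of the competitor's velocity perpendicular to the bank is 1.3 × sin 53° = 1.038 m/s.
The current is parallel to the bank, so it does not affect the crossing time.
Time = 63 / 1.038 = 60.680 s.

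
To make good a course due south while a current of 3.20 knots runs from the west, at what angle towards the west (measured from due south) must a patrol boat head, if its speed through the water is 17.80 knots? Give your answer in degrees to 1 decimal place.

The current pushes perpendicular to the desired track; the heading must have a component into the current equal to 3.20 knots: 17.80 sin θ = 3.20.
sin θ = 0.1798, so θ = 10.357°.

10.4°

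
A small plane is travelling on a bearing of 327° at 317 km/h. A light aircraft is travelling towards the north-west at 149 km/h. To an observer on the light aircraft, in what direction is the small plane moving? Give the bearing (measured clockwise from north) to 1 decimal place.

Taking east as x and north as y: small plane velocity = (-172.651, 265.859) km/h; light aircraft velocity = (-105.359, 105.359) km/h.
Velocity of small plane relative to light aircraft = (-172.651, 265.859) − (-105.359, 105.359) = (-67.292, 160.500) km/h.
Bearing = atan2(-67.29, 160.50) = 337.25° clockwise from north.

337.3°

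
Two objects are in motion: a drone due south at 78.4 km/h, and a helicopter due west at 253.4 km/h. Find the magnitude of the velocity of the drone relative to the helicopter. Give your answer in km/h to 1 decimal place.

Taking east as x and north as y: drone velocity = (0.000, -78.400) km/h; helicopter velocity = (-253.400, 0.000) km/h.
Velocity of drone relative to helicopter = (0.000, -78.400) − (-253.400, 0.000) = (253.400, -78.400) km/h.
Magnitude = |(253.400, -78.400)| = 265.251 km/h.

265.3 km/h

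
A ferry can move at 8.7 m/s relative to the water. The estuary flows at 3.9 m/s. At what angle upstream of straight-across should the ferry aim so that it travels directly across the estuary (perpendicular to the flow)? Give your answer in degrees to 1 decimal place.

26.6°

To cancel the current, the upstream component of the ferry's velocity must equal the flow: 8.7 sin θ = 3.9.
sin θ = 3.9 / 8.7 = 0.4483.
θ = arcsin(0.4483) = 26.633°.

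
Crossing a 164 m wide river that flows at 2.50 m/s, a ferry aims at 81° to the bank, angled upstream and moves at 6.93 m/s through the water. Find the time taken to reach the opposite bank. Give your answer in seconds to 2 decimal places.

The component of the ferry's velocity perpendicular to the bank is 6.93 × sin 81° = 6.845 m/s.
Only the cross-stream component determines the crossing time; the current contributes nothing perpendicular to the bank.
Time = 164 / 6.845 = 23.960 s.

23.96 s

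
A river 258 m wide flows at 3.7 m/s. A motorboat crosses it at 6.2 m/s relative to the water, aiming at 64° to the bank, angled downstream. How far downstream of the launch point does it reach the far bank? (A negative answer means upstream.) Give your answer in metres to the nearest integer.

Perpendicular speed = 5.573 m/s; crossing time = 258 / 5.573 = 46.299 s.
Net downstream speed = 6.418 m/s.
Drift = 6.418 × 46.299 = 297.140 m (downstream).

297 m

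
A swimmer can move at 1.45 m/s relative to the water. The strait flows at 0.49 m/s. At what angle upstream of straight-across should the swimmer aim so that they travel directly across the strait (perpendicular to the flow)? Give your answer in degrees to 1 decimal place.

To cancel the current, the upstream component of the swimmer's velocity must equal the flow: 1.45 sin θ = 0.49.
sin θ = 0.49 / 1.45 = 0.3379.
θ = arcsin(0.3379) = 19.751°.

19.8°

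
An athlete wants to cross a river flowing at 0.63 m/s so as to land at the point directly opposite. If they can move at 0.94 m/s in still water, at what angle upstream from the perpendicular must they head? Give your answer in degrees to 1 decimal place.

42.1°

To cancel the current, the upstream component of the athlete's velocity must equal the flow: 0.94 sin θ = 0.63.
sin θ = 0.63 / 0.94 = 0.6702.
θ = arcsin(0.6702) = 42.083°.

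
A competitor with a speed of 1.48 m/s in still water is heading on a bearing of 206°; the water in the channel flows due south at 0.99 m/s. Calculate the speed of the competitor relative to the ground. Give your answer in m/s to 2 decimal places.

2.41 m/s

Taking east as x and north as y: velocity relative to the water = (-0.649, -1.330) m/s; the water relative to ground = (0.000, -0.990) m/s.
Velocity relative to ground = (-0.649, -1.330) + (0.000, -0.990) = (-0.649, -2.320) m/s.
Speed = |(-0.649, -2.320)| = 2.409 m/s.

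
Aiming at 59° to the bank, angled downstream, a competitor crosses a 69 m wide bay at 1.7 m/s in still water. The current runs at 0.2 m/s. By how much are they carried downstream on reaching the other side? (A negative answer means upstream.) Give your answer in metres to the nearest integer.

51 m

Perpendicular speed = 1.457 m/s; crossing time = 69 / 1.457 = 47.352 s.
Net downstream speed = 1.076 m/s.
Drift = 1.076 × 47.352 = 50.930 m (downstream).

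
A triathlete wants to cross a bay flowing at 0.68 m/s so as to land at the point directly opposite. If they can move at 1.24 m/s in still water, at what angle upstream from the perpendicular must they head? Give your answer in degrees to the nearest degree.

33°

To cancel the current, the upstream component of the triathlete's velocity must equal the flow: 1.24 sin θ = 0.68.
sin θ = 0.68 / 1.24 = 0.5484.
θ = arcsin(0.5484) = 33.256°.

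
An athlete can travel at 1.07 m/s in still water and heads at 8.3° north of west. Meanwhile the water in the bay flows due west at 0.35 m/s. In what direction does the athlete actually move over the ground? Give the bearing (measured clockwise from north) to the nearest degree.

276°

Taking east as x and north as y: velocity relative to the water = (-1.059, 0.154) m/s; the water relative to ground = (-0.350, 0.000) m/s.
Velocity relative to ground = (-1.059, 0.154) + (-0.350, 0.000) = (-1.409, 0.154) m/s.
Bearing = atan2(-1.41, 0.15) = 276.26° clockwise from north.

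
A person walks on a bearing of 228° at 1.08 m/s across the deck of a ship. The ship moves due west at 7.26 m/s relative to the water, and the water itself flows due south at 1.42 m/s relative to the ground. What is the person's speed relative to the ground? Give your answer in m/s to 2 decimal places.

8.34 m/s

In east/north components (m/s): person relative to ship = (-0.803, -0.723); ship relative to water = (-7.260, 0.000); water relative to ground = (0.000, -1.420).
Sum = (-8.063, -2.143) m/s.
Speed = |(-8.063, -2.143)| = 8.342 m/s.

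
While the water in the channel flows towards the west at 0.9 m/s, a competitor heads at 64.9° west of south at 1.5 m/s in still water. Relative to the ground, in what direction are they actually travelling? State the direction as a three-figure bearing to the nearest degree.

254°

Taking east as x and north as y: velocity relative to the water = (-1.358, -0.636) m/s; the water relative to ground = (-0.900, 0.000) m/s.
Velocity relative to ground = (-1.358, -0.636) + (-0.900, 0.000) = (-2.258, -0.636) m/s.
Bearing = atan2(-2.26, -0.64) = 254.26° clockwise from north.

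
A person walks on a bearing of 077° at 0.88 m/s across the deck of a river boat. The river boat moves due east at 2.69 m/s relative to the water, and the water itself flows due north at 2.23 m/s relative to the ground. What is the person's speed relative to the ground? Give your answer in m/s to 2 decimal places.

In east/north components (m/s): person relative to river boat = (0.857, 0.198); river boat relative to water = (2.690, 0.000); water relative to ground = (0.000, 2.230).
Sum = (3.547, 2.428) m/s.
Speed = |(3.547, 2.428)| = 4.299 m/s.

4.30 m/s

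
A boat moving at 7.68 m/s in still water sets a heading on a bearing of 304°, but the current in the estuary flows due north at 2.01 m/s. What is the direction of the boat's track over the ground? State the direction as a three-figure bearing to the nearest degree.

Taking east as x and north as y: velocity relative to the water = (-6.367, 4.295) m/s; the water relative to ground = (0.000, 2.010) m/s.
Velocity relative to ground = (-6.367, 4.295) + (0.000, 2.010) = (-6.367, 6.305) m/s.
Bearing = atan2(-6.37, 6.30) = 314.72° clockwise from north.

315°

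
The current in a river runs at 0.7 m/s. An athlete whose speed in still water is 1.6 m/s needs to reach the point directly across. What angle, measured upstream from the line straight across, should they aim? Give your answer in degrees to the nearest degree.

To cancel the current, the upstream component of the athlete's velocity must equal the flow: 1.6 sin θ = 0.7.
sin θ = 0.7 / 1.6 = 0.4375.
θ = arcsin(0.4375) = 25.944°.

26°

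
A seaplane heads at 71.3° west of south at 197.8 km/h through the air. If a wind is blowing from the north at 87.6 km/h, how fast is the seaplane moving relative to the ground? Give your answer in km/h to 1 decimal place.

Taking east as x and north as y: velocity relative to the air = (-187.358, -63.417) km/h; the air relative to ground = (0.000, -87.600) km/h.
Velocity relative to ground = (-187.358, -63.417) + (0.000, -87.600) = (-187.358, -151.017) km/h.
Speed = |(-187.358, -151.017)| = 240.644 km/h.

240.6 km/h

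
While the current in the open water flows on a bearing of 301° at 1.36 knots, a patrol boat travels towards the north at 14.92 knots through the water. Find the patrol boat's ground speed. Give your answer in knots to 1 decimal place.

Taking east as x and north as y: velocity relative to the water = (0.000, 14.920) knots; the water relative to ground = (-1.166, 0.700) knots.
Velocity relative to ground = (0.000, 14.920) + (-1.166, 0.700) = (-1.166, 15.620) knots.
Speed = |(-1.166, 15.620)| = 15.664 knots.

15.7 knots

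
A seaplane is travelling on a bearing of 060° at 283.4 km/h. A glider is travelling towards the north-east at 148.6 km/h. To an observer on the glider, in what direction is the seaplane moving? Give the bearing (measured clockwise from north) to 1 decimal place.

Taking east as x and north as y: seaplane velocity = (245.432, 141.700) km/h; glider velocity = (105.076, 105.076) km/h.
Velocity of seaplane relative to glider = (245.432, 141.700) − (105.076, 105.076) = (140.356, 36.624) km/h.
Bearing = atan2(140.36, 36.62) = 75.38° clockwise from north.

075.4°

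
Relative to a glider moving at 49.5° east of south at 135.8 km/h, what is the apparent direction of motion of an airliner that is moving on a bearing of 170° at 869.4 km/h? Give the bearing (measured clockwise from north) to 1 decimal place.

Taking east as x and north as y: airliner velocity = (150.970, -856.192) km/h; glider velocity = (103.263, -88.195) km/h.
Velocity of airliner relative to glider = (150.970, -856.192) − (103.263, -88.195) = (47.707, -767.997) km/h.
Bearing = atan2(47.71, -768.00) = 176.45° clockwise from north.

176.4°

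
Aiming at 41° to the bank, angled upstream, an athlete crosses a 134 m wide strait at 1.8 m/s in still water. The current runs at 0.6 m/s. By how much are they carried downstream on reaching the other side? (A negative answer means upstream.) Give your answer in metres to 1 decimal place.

Perpendicular speed = 1.181 m/s; crossing time = 134 / 1.181 = 113.472 s.
Net downstream speed = -0.758 m/s.
Drift = -0.758 × 113.472 = -86.066 m (upstream).

-86.1 m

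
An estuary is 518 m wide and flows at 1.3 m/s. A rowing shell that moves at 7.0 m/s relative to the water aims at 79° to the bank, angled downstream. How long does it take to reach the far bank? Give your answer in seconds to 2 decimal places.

75.39 s

The component of the rowing shell's velocity perpendicular to the bank is 7.0 × sin 79° = 6.871 m/s.
The current is parallel to the bank, so it does not affect the crossing time.
Time = 518 / 6.871 = 75.385 s.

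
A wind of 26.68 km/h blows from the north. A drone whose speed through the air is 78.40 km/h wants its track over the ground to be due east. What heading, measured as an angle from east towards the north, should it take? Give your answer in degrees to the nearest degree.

20°

The wind pushes perpendicular to the desired track; the heading must have a component into the wind equal to 26.68 km/h: 78.40 sin θ = 26.68.
sin θ = 0.3403, so θ = 19.896°.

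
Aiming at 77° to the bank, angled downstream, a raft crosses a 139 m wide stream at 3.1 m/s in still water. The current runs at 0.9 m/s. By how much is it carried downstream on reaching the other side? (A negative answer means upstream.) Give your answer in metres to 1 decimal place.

Perpendicular speed = 3.021 m/s; crossing time = 139 / 3.021 = 46.018 s.
Net downstream speed = 1.597 m/s.
Drift = 1.597 × 46.018 = 73.507 m (downstream).

73.5 m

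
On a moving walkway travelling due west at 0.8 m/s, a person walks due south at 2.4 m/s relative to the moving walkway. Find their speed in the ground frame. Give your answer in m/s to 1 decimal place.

Taking east as x and north as y: moving walkway velocity = (-0.800, 0.000) m/s; person velocity relative to moving walkway = (0.000, -2.400) m/s.
Velocity relative to ground = (-0.800, 0.000) + (0.000, -2.400) = (-0.800, -2.400) m/s.
Speed = |(-0.800, -2.400)| = 2.530 m/s.

2.5 m/s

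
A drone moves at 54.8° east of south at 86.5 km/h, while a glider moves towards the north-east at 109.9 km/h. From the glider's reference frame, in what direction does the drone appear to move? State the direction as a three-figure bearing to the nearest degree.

183°

Taking east as x and north as y: drone velocity = (70.683, -49.861) km/h; glider velocity = (77.711, 77.711) km/h.
Velocity of drone relative to glider = (70.683, -49.861) − (77.711, 77.711) = (-7.028, -127.572) km/h.
Bearing = atan2(-7.03, -127.57) = 183.15° clockwise from north.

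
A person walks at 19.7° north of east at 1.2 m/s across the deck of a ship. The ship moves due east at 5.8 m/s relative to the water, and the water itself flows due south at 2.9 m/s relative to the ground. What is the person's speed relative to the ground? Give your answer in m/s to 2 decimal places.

7.37 m/s

In east/north components (m/s): person relative to ship = (1.130, 0.405); ship relative to water = (5.800, 0.000); water relative to ground = (0.000, -2.900).
Sum = (6.930, -2.495) m/s.
Speed = |(6.930, -2.495)| = 7.365 m/s.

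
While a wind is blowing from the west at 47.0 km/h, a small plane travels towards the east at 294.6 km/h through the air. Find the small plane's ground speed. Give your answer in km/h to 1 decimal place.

Taking east as x and north as y: velocity relative to the air = (294.600, 0.000) km/h; the air relative to ground = (47.000, 0.000) km/h.
Velocity relative to ground = (294.600, 0.000) + (47.000, 0.000) = (341.600, 0.000) km/h.
Speed = |(341.600, 0.000)| = 341.600 km/h.

341.6 km/h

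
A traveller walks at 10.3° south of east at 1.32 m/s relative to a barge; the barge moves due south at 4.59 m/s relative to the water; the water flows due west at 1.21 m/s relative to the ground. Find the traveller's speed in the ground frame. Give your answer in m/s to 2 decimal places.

4.83 m/s

In east/north components (m/s): traveller relative to barge = (1.299, -0.236); barge relative to water = (0.000, -4.590); water relative to ground = (-1.210, 0.000).
Sum = (0.089, -4.826) m/s.
Speed = |(0.089, -4.826)| = 4.827 m/s.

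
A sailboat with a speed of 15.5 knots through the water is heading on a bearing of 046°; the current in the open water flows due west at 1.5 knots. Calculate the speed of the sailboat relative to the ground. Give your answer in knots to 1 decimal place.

14.5 knots

Taking east as x and north as y: velocity relative to the water = (11.150, 10.767) knots; the water relative to ground = (-1.500, 0.000) knots.
Velocity relative to ground = (11.150, 10.767) + (-1.500, 0.000) = (9.650, 10.767) knots.
Speed = |(9.650, 10.767)| = 14.459 knots.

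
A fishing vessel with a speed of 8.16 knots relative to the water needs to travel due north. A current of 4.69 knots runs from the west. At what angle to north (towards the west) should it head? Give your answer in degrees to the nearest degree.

The current pushes perpendicular to the desired track; the heading must have a component into the current equal to 4.69 knots: 8.16 sin θ = 4.69.
sin θ = 0.5748, so θ = 35.082°.

35°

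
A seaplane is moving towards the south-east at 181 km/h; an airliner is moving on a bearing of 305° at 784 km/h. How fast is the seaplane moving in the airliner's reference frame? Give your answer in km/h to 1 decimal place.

962.8 km/h

Taking east as x and north as y: seaplane velocity = (127.986, -127.986) km/h; airliner velocity = (-642.215, 449.684) km/h.
Velocity of seaplane relative to airliner = (127.986, -127.986) − (-642.215, 449.684) = (770.202, -577.670) km/h.
Magnitude = |(770.202, -577.670)| = 962.763 km/h.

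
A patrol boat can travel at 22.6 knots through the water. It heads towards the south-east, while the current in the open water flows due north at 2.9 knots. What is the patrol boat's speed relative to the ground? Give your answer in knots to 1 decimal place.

Taking east as x and north as y: velocity relative to the water = (15.981, -15.981) knots; the water relative to ground = (0.000, 2.900) knots.
Velocity relative to ground = (15.981, -15.981) + (0.000, 2.900) = (15.981, -13.081) knots.
Speed = |(15.981, -13.081)| = 20.651 knots.

20.7 knots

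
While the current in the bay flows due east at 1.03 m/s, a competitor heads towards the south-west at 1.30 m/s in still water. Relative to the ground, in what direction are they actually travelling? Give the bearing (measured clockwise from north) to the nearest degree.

173°

Taking east as x and north as y: velocity relative to the water = (-0.919, -0.919) m/s; the water relative to ground = (1.030, 0.000) m/s.
Velocity relative to ground = (-0.919, -0.919) + (1.030, 0.000) = (0.111, -0.919) m/s.
Bearing = atan2(0.11, -0.92) = 173.13° clockwise from north.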